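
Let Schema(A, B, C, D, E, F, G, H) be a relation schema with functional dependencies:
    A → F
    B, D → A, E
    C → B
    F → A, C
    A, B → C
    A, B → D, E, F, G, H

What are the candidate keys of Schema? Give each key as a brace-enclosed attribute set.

{A}, {B, D}, {C, D}, {F}

{A} is a candidate key since {A}⁺ = {A, B, C, D, E, F, G, H} covers every attribute.
{F} is a candidate key since {F}⁺ = {A, B, C, D, E, F, G, H} covers every attribute.
{B, D} is a candidate key since {B, D}⁺ = {A, B, C, D, E, F, G, H} covers every attribute.
{C, D} is a candidate key since {C, D}⁺ = {A, B, C, D, E, F, G, H} covers every attribute.
Any other superkey properly contains one of these, so there are no further candidate keys.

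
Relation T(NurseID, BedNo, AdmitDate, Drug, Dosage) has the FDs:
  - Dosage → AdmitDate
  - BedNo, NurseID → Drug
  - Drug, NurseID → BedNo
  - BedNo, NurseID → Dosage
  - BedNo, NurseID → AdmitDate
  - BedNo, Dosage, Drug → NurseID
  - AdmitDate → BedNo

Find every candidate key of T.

{AdmitDate, NurseID}, {BedNo, NurseID}, {Dosage, Drug}, {Dosage, NurseID}, {Drug, NurseID}

{AdmitDate, NurseID}⁺ = {AdmitDate, BedNo, Dosage, Drug, NurseID}, which is every attribute, so {AdmitDate, NurseID} is a candidate key.
{BedNo, NurseID}⁺ = {AdmitDate, BedNo, Dosage, Drug, NurseID}, which is every attribute, so {BedNo, NurseID} is a candidate key.
{Dosage, Drug}⁺ = {AdmitDate, BedNo, Dosage, Drug, NurseID}, which is every attribute, so {Dosage, Drug} is a candidate key.
{Dosage, NurseID}⁺ = {AdmitDate, BedNo, Dosage, Drug, NurseID}, which is every attribute, so {Dosage, NurseID} is a candidate key.
{Drug, NurseID}⁺ = {AdmitDate, BedNo, Dosage, Drug, NurseID}, which is every attribute, so {Drug, NurseID} is a candidate key.
Any other superkey properly contains one of these, so there are no further candidate keys.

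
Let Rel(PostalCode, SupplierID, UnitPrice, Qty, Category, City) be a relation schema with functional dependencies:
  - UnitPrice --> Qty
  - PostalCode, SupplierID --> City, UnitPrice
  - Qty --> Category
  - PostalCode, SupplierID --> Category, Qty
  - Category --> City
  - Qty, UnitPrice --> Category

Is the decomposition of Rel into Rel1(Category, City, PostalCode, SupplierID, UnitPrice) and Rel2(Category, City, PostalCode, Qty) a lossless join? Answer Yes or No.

Common attributes: {Category, City, PostalCode}; their closure is {Category, City, PostalCode}.
The closure covers neither Rel1 nor Rel2 entirely; the join is not lossless.

No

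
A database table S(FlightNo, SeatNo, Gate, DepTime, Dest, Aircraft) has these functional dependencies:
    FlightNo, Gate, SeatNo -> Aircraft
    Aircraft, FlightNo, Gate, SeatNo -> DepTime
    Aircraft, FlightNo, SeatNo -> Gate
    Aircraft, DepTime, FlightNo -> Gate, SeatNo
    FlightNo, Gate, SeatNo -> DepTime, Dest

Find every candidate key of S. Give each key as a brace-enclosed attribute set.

Attributes never on any right-hand side: {FlightNo} — every candidate key must contain it.
{Aircraft, DepTime, FlightNo}⁺ = {Aircraft, DepTime, Dest, FlightNo, Gate, SeatNo}, which is every attribute, so {Aircraft, DepTime, FlightNo} is a candidate key.
{Aircraft, FlightNo, SeatNo}⁺ = {Aircraft, DepTime, Dest, FlightNo, Gate, SeatNo}, which is every attribute, so {Aircraft, FlightNo, SeatNo} is a candidate key.
{FlightNo, Gate, SeatNo}⁺ = {Aircraft, DepTime, Dest, FlightNo, Gate, SeatNo}, which is every attribute, so {FlightNo, Gate, SeatNo} is a candidate key.
No proper subset of any of these is a key, and no other minimal superkey exists.

{Aircraft, DepTime, FlightNo}, {Aircraft, FlightNo, SeatNo}, {FlightNo, Gate, SeatNo}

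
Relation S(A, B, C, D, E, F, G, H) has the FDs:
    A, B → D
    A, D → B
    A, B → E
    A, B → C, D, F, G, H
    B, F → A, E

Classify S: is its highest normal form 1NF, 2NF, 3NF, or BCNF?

Candidate keys: {A, B}, {A, D}, {B, F}. Prime attributes: {A, B, D, F}.
Each dependency's left side is a superkey — BCNF holds.

BCNF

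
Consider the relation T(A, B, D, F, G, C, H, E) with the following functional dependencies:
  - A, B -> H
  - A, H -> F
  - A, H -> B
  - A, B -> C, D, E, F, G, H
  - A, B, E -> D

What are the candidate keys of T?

{A, B}, {A, H}

No FD produces {A}, so it must be in every candidate key.
{A, B}⁺ = {A, B, C, D, E, F, G, H}, which is every attribute, so {A, B} is a candidate key.
{A, H}⁺ = {A, B, C, D, E, F, G, H}, which is every attribute, so {A, H} is a candidate key.
No proper subset of any of these is a key, and no other minimal superkey exists.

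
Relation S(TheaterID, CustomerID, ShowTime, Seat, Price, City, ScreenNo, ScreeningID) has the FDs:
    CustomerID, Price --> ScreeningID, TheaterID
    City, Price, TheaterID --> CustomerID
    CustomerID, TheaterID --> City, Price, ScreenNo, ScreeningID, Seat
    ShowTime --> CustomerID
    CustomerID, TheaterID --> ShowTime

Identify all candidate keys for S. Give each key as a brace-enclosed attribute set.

Closure of {CustomerID, Price} is {City, CustomerID, Price, ScreenNo, ScreeningID, Seat, ShowTime, TheaterID}, the whole schema; {CustomerID, Price} is a candidate key.
Closure of {CustomerID, TheaterID} is {City, CustomerID, Price, ScreenNo, ScreeningID, Seat, ShowTime, TheaterID}, the whole schema; {CustomerID, TheaterID} is a candidate key.
Closure of {Price, ShowTime} is {City, CustomerID, Price, ScreenNo, ScreeningID, Seat, ShowTime, TheaterID}, the whole schema; {Price, ShowTime} is a candidate key.
Closure of {ShowTime, TheaterID} is {City, CustomerID, Price, ScreenNo, ScreeningID, Seat, ShowTime, TheaterID}, the whole schema; {ShowTime, TheaterID} is a candidate key.
Closure of {City, Price, TheaterID} is {City, CustomerID, Price, ScreenNo, ScreeningID, Seat, ShowTime, TheaterID}, the whole schema; {City, Price, TheaterID} is a candidate key.
Any other superkey properly contains one of these, so there are no further candidate keys.

{City, Price, TheaterID}, {CustomerID, Price}, {CustomerID, TheaterID}, {Price, ShowTime}, {ShowTime, TheaterID}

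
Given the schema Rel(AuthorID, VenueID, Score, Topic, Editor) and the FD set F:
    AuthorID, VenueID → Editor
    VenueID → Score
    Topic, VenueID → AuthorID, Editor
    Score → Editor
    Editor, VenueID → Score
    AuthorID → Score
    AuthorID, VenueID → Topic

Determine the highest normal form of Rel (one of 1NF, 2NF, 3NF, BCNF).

1NF

Candidate keys: {AuthorID, VenueID}, {Topic, VenueID}. Prime attributes: {AuthorID, Topic, VenueID}.
For VenueID → Score we have {VenueID}⁺ = {Editor, Score, VenueID}; {VenueID} is not a superkey, so BCNF fails.
Because {Score} is non-prime and the left side of VenueID → Score is not a superkey, the relation is not in 3NF.
Since {AuthorID} ⊂ {AuthorID, VenueID} and {AuthorID}⁺ ⊇ {Editor, Score} with {Editor, Score} non-prime, there is a partial dependency; 2NF fails.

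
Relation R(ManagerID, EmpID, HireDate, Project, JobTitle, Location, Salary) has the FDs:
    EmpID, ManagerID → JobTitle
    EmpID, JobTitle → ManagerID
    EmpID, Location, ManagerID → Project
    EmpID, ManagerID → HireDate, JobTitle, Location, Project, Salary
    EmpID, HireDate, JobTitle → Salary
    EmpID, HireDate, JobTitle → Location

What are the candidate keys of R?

No FD produces {EmpID}, so it must be in every candidate key.
{EmpID, JobTitle} is a candidate key since {EmpID, JobTitle}⁺ = {EmpID, HireDate, JobTitle, Location, ManagerID, Project, Salary} covers every attribute.
{EmpID, ManagerID} is a candidate key since {EmpID, ManagerID}⁺ = {EmpID, HireDate, JobTitle, Location, ManagerID, Project, Salary} covers every attribute.
Any other superkey properly contains one of these, so there are no further candidate keys.

{EmpID, JobTitle}, {EmpID, ManagerID}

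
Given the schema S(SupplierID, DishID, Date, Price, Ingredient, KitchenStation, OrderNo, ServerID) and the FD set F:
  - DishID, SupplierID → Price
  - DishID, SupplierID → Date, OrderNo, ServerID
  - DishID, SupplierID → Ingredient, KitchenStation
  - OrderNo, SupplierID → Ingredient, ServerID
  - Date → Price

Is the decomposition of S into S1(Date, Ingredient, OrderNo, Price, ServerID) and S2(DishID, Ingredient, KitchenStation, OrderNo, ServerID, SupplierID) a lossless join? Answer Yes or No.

The shared attributes are {Ingredient, OrderNo, ServerID} and {Ingredient, OrderNo, ServerID}⁺ = {Ingredient, OrderNo, ServerID}.
S1 ⊄ {Ingredient, OrderNo, ServerID} and S2 ⊄ {Ingredient, OrderNo, ServerID}, so the split is lossy.

No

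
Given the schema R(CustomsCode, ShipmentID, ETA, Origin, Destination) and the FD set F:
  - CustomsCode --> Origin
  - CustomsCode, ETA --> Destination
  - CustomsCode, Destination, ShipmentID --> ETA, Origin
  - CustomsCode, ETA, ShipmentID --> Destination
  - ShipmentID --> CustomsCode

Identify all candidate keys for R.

{ShipmentID} never appears on the right of any FD, so every key must include it.
{Destination, ShipmentID} is a candidate key since {Destination, ShipmentID}⁺ = {CustomsCode, Destination, ETA, Origin, ShipmentID} covers every attribute.
{ETA, ShipmentID} is a candidate key since {ETA, ShipmentID}⁺ = {CustomsCode, Destination, ETA, Origin, ShipmentID} covers every attribute.
Any other superkey properly contains one of these, so there are no further candidate keys.

{Destination, ShipmentID}, {ETA, ShipmentID}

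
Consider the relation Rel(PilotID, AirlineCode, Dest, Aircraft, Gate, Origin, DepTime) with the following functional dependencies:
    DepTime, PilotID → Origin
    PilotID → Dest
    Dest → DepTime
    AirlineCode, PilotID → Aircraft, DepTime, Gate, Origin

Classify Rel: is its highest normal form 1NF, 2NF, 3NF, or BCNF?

1NF

Candidate key: {AirlineCode, PilotID}. Prime attributes: {AirlineCode, PilotID}.
For DepTime, PilotID → Origin we have {DepTime, PilotID}⁺ = {DepTime, Dest, Origin, PilotID}; {DepTime, PilotID} is not a superkey, so BCNF fails.
DepTime, PilotID → Origin has non-prime {Origin} on the right and a non-superkey on the left, so 3NF fails.
{PilotID} is a proper subset of the key {AirlineCode, PilotID}, and {PilotID}⁺ contains the non-prime attributes {DepTime, Dest, Origin} — a partial dependency, so 2NF is violated.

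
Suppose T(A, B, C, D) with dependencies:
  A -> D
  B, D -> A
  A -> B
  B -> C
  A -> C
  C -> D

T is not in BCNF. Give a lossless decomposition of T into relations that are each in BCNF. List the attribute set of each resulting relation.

Candidate keys of the original relation: {A}, {B}.
Within {A, B, C, D}: {C}⁺ ∩ {A, B, C, D} = {C, D}, not the whole set, so C -> D violates BCNF; decompose into {C, D} and {A, B, C}.
{C, D} is in BCNF.
{A, B, C} is in BCNF.

{A, B, C}; {C, D}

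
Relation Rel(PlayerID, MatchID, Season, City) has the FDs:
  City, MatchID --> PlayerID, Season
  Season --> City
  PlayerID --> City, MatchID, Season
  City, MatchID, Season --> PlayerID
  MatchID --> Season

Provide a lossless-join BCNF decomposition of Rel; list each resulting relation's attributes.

{City, Season}; {MatchID, PlayerID, Season}

Candidate keys of the original relation: {MatchID}, {PlayerID}.
Within {City, MatchID, PlayerID, Season}: {Season}⁺ ∩ {City, MatchID, PlayerID, Season} = {City, Season}, not the whole set, so Season --> City violates BCNF; decompose into {City, Season} and {MatchID, PlayerID, Season}.
{City, Season}: every determinant is a superkey — BCNF.
{MatchID, PlayerID, Season}: every determinant is a superkey — BCNF.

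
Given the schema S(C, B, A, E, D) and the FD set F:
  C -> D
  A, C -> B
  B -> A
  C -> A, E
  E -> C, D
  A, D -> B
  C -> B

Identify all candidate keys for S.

{C}⁺ = {A, B, C, D, E}, which is every attribute, so {C} is a candidate key.
{E}⁺ = {A, B, C, D, E}, which is every attribute, so {E} is a candidate key.
Any other superkey properly contains one of these, so there are no further candidate keys.

{C}, {E}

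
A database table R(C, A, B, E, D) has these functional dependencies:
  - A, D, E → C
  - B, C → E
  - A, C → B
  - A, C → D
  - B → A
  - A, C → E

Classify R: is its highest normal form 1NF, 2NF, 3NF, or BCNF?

3NF

Candidate keys: {A, C}, {A, D, E}, {B, C}, {B, D, E}. Prime attributes: {A, B, C, D, E}.
B → A: {B}⁺ = {A, B}, which is not all of the attributes, so the left side is not a superkey — BCNF is violated.
Its right-hand attributes {A} are all prime, as are those of every other non-superkey FD — the relation is in 3NF.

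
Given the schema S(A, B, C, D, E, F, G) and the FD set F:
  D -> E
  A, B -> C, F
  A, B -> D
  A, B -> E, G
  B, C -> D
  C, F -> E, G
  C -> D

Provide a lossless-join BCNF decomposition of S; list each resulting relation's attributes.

Candidate key of the original relation: {A, B}.
Within {A, B, C, D, E, F, G}: {D}⁺ ∩ {A, B, C, D, E, F, G} = {D, E}, not the whole set, so D -> E violates BCNF; decompose into {D, E} and {A, B, C, D, F, G}.
{D, E} has no BCNF violation.
Within {A, B, C, D, F, G}: {B, C}⁺ ∩ {A, B, C, D, F, G} = {B, C, D}, not the whole set, so B, C -> D violates BCNF; decompose into {B, C, D} and {A, B, C, F, G}.
Within {B, C, D}: {C}⁺ ∩ {B, C, D} = {C, D}, not the whole set, so C -> D violates BCNF; decompose into {C, D} and {B, C}.
{C, D} has no BCNF violation.
{B, C} has no BCNF violation.
Within {A, B, C, F, G}: {C, F}⁺ ∩ {A, B, C, F, G} = {C, F, G}, not the whole set, so C, F -> G violates BCNF; decompose into {C, F, G} and {A, B, C, F}.
{C, F, G} has no BCNF violation.
{A, B, C, F} has no BCNF violation.

{A, B, C, F}; {C, D}; {C, F, G}; {D, E}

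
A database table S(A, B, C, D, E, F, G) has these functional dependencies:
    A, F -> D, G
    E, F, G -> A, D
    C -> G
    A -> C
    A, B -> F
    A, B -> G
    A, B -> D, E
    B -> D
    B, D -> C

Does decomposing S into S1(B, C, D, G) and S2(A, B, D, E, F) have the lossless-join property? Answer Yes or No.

S1 ∩ S2 = {B, D}; its closure under F is {B, C, D, G}.
This includes all of S1, so the common attributes are a superkey of S1 — the join is lossless.

Yes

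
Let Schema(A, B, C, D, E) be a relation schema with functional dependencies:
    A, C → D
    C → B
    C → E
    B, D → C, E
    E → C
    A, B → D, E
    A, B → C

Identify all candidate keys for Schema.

No FD produces {A}, so it must be in every candidate key.
Closure of {A, B} is {A, B, C, D, E}, the whole schema; {A, B} is a candidate key.
Closure of {A, C} is {A, B, C, D, E}, the whole schema; {A, C} is a candidate key.
Closure of {A, E} is {A, B, C, D, E}, the whole schema; {A, E} is a candidate key.
These are minimal and exhaustive — every other superkey contains one of them.

{A, B}, {A, C}, {A, E}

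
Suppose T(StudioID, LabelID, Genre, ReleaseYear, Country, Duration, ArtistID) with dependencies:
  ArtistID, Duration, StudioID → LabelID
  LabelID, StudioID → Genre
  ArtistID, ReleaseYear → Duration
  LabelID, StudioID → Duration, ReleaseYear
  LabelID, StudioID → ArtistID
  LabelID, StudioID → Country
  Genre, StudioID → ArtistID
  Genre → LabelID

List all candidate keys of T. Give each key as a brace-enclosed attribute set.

{StudioID} never appears on the right of any FD, so every key must include it.
{Genre, StudioID}⁺ = {ArtistID, Country, Duration, Genre, LabelID, ReleaseYear, StudioID}, which is every attribute, so {Genre, StudioID} is a candidate key.
{LabelID, StudioID}⁺ = {ArtistID, Country, Duration, Genre, LabelID, ReleaseYear, StudioID}, which is every attribute, so {LabelID, StudioID} is a candidate key.
{ArtistID, Duration, StudioID}⁺ = {ArtistID, Country, Duration, Genre, LabelID, ReleaseYear, StudioID}, which is every attribute, so {ArtistID, Duration, StudioID} is a candidate key.
{ArtistID, ReleaseYear, StudioID}⁺ = {ArtistID, Country, Duration, Genre, LabelID, ReleaseYear, StudioID}, which is every attribute, so {ArtistID, ReleaseYear, StudioID} is a candidate key.
Any other superkey properly contains one of these, so there are no further candidate keys.

{ArtistID, Duration, StudioID}, {ArtistID, ReleaseYear, StudioID}, {Genre, StudioID}, {LabelID, StudioID}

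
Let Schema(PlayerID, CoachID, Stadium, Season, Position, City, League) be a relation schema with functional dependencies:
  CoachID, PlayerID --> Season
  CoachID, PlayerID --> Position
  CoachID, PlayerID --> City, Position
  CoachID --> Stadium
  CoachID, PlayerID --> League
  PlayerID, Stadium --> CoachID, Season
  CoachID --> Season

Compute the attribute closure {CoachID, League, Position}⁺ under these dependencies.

{CoachID, League, Position, Season, Stadium}

Start with {CoachID, League, Position}.
CoachID --> Stadium applies; add {Stadium} → now {CoachID, League, Position, Stadium}.
CoachID --> Season applies; add {Season} → now {CoachID, League, Position, Season, Stadium}.
No further FD applies.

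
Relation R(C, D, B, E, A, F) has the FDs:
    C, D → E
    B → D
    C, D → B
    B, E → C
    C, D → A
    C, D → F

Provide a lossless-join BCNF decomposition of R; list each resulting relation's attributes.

Candidate keys of the original relation: {B, C}, {B, E}, {C, D}.
In {A, B, C, D, E, F}, {B} is not a superkey ({B}⁺ restricted to this set is {B, D}), so split on B → D into {B, D} and {A, B, C, E, F}.
{B, D}: every determinant is a superkey — BCNF.
{A, B, C, E, F}: every determinant is a superkey — BCNF.

{A, B, C, E, F}; {B, D}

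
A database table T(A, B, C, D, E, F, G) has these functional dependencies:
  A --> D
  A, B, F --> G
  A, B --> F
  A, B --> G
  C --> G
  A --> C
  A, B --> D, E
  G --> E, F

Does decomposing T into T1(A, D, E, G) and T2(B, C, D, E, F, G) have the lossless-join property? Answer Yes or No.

No

The shared attributes are {D, E, G} and {D, E, G}⁺ = {D, E, F, G}.
The closure covers neither T1 nor T2 entirely; the join is not lossless.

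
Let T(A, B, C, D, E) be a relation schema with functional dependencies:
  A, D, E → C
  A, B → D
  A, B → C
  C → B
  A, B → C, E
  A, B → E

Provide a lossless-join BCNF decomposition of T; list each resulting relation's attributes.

{A, C, D, E}; {B, C}

Candidate keys of the original relation: {A, B}, {A, C}, {A, D, E}.
Within {A, B, C, D, E}: {C}⁺ ∩ {A, B, C, D, E} = {B, C}, not the whole set, so C → B violates BCNF; decompose into {B, C} and {A, C, D, E}.
{B, C}: every determinant is a superkey — BCNF.
{A, C, D, E}: every determinant is a superkey — BCNF.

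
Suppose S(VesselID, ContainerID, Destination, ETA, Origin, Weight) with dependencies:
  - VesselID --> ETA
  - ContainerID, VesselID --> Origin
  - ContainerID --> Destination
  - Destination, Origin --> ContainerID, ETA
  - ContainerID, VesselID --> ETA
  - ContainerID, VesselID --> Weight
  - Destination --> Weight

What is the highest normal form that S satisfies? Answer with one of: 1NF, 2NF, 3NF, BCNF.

Candidate keys: {ContainerID, VesselID}, {Destination, Origin, VesselID}. Prime attributes: {ContainerID, Destination, Origin, VesselID}.
VesselID --> ETA breaks BCNF: {VesselID}⁺ = {ETA, VesselID}, so {VesselID} is not a superkey.
VesselID --> ETA determines the non-prime attribute {ETA} from a non-superkey — 3NF is violated.
{ContainerID} is a proper subset of the key {ContainerID, VesselID}, and {ContainerID}⁺ contains the non-prime attribute {Weight} — a partial dependency, so 2NF is violated.

1NF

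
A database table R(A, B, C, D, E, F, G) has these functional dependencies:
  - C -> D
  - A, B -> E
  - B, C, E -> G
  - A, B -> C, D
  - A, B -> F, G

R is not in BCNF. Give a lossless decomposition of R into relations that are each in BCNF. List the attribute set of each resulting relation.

{A, B, C, E, F}; {B, C, E, G}; {C, D}

Candidate key of the original relation: {A, B}.
Within {A, B, C, D, E, F, G}: {C}⁺ ∩ {A, B, C, D, E, F, G} = {C, D}, not the whole set, so C -> D violates BCNF; decompose into {C, D} and {A, B, C, E, F, G}.
{C, D} has no BCNF violation.
Within {A, B, C, E, F, G}: {B, C, E}⁺ ∩ {A, B, C, E, F, G} = {B, C, E, G}, not the whole set, so B, C, E -> G violates BCNF; decompose into {B, C, E, G} and {A, B, C, E, F}.
{B, C, E, G} has no BCNF violation.
{A, B, C, E, F} has no BCNF violation.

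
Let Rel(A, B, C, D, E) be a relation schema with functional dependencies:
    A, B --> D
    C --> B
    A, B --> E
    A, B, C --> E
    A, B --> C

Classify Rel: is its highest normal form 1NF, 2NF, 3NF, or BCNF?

Candidate keys: {A, B}, {A, C}. Prime attributes: {A, B, C}.
For C --> B we have {C}⁺ = {B, C}; {C} is not a superkey, so BCNF fails.
But every attribute on its right side ({B}) is prime, and the same holds for every other non-superkey FD, so 3NF still holds.

3NF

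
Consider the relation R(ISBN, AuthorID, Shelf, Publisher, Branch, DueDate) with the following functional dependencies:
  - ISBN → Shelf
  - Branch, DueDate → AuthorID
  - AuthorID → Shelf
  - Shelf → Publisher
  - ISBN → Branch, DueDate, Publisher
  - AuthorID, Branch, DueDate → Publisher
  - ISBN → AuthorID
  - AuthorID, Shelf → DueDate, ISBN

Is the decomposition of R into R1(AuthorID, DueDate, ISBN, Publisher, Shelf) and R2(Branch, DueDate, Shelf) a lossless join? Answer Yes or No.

R1 ∩ R2 = {DueDate, Shelf}; its closure under F is {DueDate, Publisher, Shelf}.
Neither R1 nor R2 is contained in that closure, so the decomposition is lossy.

No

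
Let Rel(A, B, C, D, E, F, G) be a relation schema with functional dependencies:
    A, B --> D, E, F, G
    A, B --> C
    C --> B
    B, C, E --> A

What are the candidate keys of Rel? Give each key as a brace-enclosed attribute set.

{A, B}, {A, C}, {C, E}

{A, B}⁺ = {A, B, C, D, E, F, G}, which is every attribute, so {A, B} is a candidate key.
{A, C}⁺ = {A, B, C, D, E, F, G}, which is every attribute, so {A, C} is a candidate key.
{C, E}⁺ = {A, B, C, D, E, F, G}, which is every attribute, so {C, E} is a candidate key.
Any other superkey properly contains one of these, so there are no further candidate keys.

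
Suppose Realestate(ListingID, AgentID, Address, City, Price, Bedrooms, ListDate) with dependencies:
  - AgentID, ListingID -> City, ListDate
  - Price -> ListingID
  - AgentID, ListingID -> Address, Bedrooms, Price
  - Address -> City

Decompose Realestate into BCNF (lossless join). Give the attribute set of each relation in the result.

Candidate keys of the original relation: {AgentID, ListingID}, {AgentID, Price}.
In {Address, AgentID, Bedrooms, City, ListDate, ListingID, Price}, {Price} is not a superkey ({Price}⁺ restricted to this set is {ListingID, Price}), so split on Price -> ListingID into {ListingID, Price} and {Address, AgentID, Bedrooms, City, ListDate, Price}.
{ListingID, Price}: every determinant is a superkey — BCNF.
In {Address, AgentID, Bedrooms, City, ListDate, Price}, {Address} is not a superkey ({Address}⁺ restricted to this set is {Address, City}), so split on Address -> City into {Address, City} and {Address, AgentID, Bedrooms, ListDate, Price}.
{Address, City}: every determinant is a superkey — BCNF.
{Address, AgentID, Bedrooms, ListDate, Price}: every determinant is a superkey — BCNF.

{Address, AgentID, Bedrooms, ListDate, Price}; {Address, City}; {ListingID, Price}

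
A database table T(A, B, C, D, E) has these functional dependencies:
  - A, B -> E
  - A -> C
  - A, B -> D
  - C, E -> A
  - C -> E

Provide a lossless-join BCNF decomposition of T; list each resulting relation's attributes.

Candidate keys of the original relation: {A, B}, {B, C}.
Within {A, B, C, D, E}: {A}⁺ ∩ {A, B, C, D, E} = {A, C, E}, not the whole set, so A -> C, E violates BCNF; decompose into {A, C, E} and {A, B, D}.
{A, C, E} is in BCNF.
{A, B, D} is in BCNF.

{A, B, D}; {A, C, E}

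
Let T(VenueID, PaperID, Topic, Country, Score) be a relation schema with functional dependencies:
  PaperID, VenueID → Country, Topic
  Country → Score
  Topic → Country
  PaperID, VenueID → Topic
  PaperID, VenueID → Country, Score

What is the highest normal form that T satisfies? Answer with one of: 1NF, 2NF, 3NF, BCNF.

2NF

Candidate key: {PaperID, VenueID}. Prime attributes: {PaperID, VenueID}.
For Country → Score we have {Country}⁺ = {Country, Score}; {Country} is not a superkey, so BCNF fails.
Country → Score determines the non-prime attribute {Score} from a non-superkey — 3NF is violated.
No proper subset of a key has a non-prime attribute in its closure, so there is no partial dependency; 2NF holds.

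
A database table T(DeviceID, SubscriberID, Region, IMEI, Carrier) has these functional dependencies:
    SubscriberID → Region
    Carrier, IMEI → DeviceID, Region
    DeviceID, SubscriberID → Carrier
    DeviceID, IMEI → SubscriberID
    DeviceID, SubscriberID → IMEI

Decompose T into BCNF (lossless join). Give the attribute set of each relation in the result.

Candidate keys of the original relation: {Carrier, IMEI}, {DeviceID, IMEI}, {DeviceID, SubscriberID}.
{Carrier, DeviceID, IMEI, Region, SubscriberID}: {SubscriberID} determines {Region, SubscriberID} here but is not a superkey — split on SubscriberID → Region, giving {Region, SubscriberID} and {Carrier, DeviceID, IMEI, SubscriberID}.
{Region, SubscriberID} is in BCNF.
{Carrier, DeviceID, IMEI, SubscriberID} is in BCNF.

{Carrier, DeviceID, IMEI, SubscriberID}; {Region, SubscriberID}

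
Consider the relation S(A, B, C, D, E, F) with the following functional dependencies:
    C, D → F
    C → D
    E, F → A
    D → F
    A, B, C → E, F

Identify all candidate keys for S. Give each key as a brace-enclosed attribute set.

{A, B, C}, {B, C, E}

Attributes never on any right-hand side: {B, C} — every candidate key must contain all of them.
{A, B, C}⁺ = {A, B, C, D, E, F}, which is every attribute, so {A, B, C} is a candidate key.
{B, C, E}⁺ = {A, B, C, D, E, F}, which is every attribute, so {B, C, E} is a candidate key.
Any other superkey properly contains one of these, so there are no further candidate keys.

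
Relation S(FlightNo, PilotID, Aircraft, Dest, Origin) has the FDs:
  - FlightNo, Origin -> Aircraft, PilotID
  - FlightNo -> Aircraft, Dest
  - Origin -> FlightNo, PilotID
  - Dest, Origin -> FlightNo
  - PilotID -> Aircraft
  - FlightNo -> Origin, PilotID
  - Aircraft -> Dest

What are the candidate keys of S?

{FlightNo}, {Origin}

{FlightNo} is a candidate key since {FlightNo}⁺ = {Aircraft, Dest, FlightNo, Origin, PilotID} covers every attribute.
{Origin} is a candidate key since {Origin}⁺ = {Aircraft, Dest, FlightNo, Origin, PilotID} covers every attribute.
These are minimal and exhaustive — every other superkey contains one of them.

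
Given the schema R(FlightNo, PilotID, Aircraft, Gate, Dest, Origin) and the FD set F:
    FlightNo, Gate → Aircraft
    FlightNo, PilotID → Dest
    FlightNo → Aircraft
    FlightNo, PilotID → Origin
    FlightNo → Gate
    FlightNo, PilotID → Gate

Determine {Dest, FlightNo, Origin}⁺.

Start with {Dest, FlightNo, Origin}.
FlightNo → Aircraft applies; add {Aircraft} → now {Aircraft, Dest, FlightNo, Origin}.
FlightNo → Gate applies; add {Gate} → now {Aircraft, Dest, FlightNo, Gate, Origin}.
No further FD applies.

{Aircraft, Dest, FlightNo, Gate, Origin}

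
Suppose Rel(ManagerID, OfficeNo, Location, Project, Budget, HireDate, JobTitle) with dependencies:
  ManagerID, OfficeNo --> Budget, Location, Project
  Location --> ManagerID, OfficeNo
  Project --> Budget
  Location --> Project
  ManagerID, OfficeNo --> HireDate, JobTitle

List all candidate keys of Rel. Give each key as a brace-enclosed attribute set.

{Location}⁺ = {Budget, HireDate, JobTitle, Location, ManagerID, OfficeNo, Project}, which is every attribute, so {Location} is a candidate key.
{ManagerID, OfficeNo}⁺ = {Budget, HireDate, JobTitle, Location, ManagerID, OfficeNo, Project}, which is every attribute, so {ManagerID, OfficeNo} is a candidate key.
These are minimal and exhaustive — every other superkey contains one of them.

{Location}, {ManagerID, OfficeNo}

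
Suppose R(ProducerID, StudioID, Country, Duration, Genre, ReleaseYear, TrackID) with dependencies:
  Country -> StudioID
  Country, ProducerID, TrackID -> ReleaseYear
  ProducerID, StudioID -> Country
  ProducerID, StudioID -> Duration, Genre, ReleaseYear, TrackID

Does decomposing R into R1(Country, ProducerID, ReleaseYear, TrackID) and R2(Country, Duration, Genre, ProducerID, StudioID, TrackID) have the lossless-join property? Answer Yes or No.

Common attributes: {Country, ProducerID, TrackID}; their closure is {Country, Duration, Genre, ProducerID, ReleaseYear, StudioID, TrackID}.
Since R1 ⊆ {Country, Duration, Genre, ProducerID, ReleaseYear, StudioID, TrackID}, the intersection is a superkey of R1; the decomposition is lossless.

Yes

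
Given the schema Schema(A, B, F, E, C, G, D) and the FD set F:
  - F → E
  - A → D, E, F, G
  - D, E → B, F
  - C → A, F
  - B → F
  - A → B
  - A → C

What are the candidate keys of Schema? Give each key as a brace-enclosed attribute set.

{A}, {C}

{A} is a candidate key since {A}⁺ = {A, B, C, D, E, F, G} covers every attribute.
{C} is a candidate key since {C}⁺ = {A, B, C, D, E, F, G} covers every attribute.
Any other superkey properly contains one of these, so there are no further candidate keys.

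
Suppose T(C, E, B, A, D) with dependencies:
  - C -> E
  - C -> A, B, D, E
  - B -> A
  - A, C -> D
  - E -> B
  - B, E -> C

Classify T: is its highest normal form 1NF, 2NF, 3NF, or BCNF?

Candidate keys: {C}, {E}. Prime attributes: {C, E}.
B -> A: {B}⁺ = {A, B}, which is not all of the attributes, so the left side is not a superkey — BCNF is violated.
B -> A determines the non-prime attribute {A} from a non-superkey — 3NF is violated.
All keys have size 1, which rules out partial dependencies — 2NF is satisfied.

2NF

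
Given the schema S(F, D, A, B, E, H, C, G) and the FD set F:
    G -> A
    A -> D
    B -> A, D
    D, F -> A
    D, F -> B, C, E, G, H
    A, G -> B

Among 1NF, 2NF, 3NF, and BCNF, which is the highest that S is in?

Candidate keys: {A, F}, {B, F}, {D, F}, {F, G}. Prime attributes: {A, B, D, F, G}.
For G -> A we have {G}⁺ = {A, B, D, G}; {G} is not a superkey, so BCNF fails.
Its right-hand attributes {A} are all prime, as are those of every other non-superkey FD — the relation is in 3NF.

3NF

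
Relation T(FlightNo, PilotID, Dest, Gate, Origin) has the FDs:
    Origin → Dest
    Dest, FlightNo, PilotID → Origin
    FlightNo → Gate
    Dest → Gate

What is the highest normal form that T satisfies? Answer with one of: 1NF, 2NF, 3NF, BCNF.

1NF

Candidate keys: {Dest, FlightNo, PilotID}, {FlightNo, Origin, PilotID}. Prime attributes: {Dest, FlightNo, Origin, PilotID}.
Origin → Dest breaks BCNF: {Origin}⁺ = {Dest, Gate, Origin}, so {Origin} is not a superkey.
FlightNo → Gate has non-prime {Gate} on the right and a non-superkey on the left, so 3NF fails.
The proper key subset {Dest} of {Dest, FlightNo, PilotID} determines non-prime {Gate}, so the relation is not even in 2NF.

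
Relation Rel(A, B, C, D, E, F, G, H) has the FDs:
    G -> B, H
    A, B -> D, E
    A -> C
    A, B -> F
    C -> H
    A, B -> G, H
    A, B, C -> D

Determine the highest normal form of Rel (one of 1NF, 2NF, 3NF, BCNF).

Candidate keys: {A, B}, {A, G}. Prime attributes: {A, B, G}.
For G -> B, H we have {G}⁺ = {B, G, H}; {G} is not a superkey, so BCNF fails.
G -> B, H determines the non-prime attribute {H} from a non-superkey — 3NF is violated.
Since {A} ⊂ {A, B} and {A}⁺ ⊇ {C, H} with {C, H} non-prime, there is a partial dependency; 2NF fails.

1NF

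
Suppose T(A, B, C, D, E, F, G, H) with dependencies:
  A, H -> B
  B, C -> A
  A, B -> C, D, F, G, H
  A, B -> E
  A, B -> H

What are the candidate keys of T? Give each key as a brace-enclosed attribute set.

{A, B}, {A, H}, {B, C}

{A, B}⁺ = {A, B, C, D, E, F, G, H} — all of the relation — so {A, B} is a candidate key.
{A, H}⁺ = {A, B, C, D, E, F, G, H} — all of the relation — so {A, H} is a candidate key.
{B, C}⁺ = {A, B, C, D, E, F, G, H} — all of the relation — so {B, C} is a candidate key.
Any other superkey properly contains one of these, so there are no further candidate keys.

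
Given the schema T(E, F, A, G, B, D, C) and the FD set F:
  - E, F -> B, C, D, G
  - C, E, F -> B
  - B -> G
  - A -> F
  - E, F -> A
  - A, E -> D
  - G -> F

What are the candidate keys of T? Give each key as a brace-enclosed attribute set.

Attributes never on any right-hand side: {E} — every candidate key must contain it.
{A, E}⁺ = {A, B, C, D, E, F, G} — all of the relation — so {A, E} is a candidate key.
{B, E}⁺ = {A, B, C, D, E, F, G} — all of the relation — so {B, E} is a candidate key.
{E, F}⁺ = {A, B, C, D, E, F, G} — all of the relation — so {E, F} is a candidate key.
{E, G}⁺ = {A, B, C, D, E, F, G} — all of the relation — so {E, G} is a candidate key.
No proper subset of any of these is a key, and no other minimal superkey exists.

{A, E}, {B, E}, {E, F}, {E, G}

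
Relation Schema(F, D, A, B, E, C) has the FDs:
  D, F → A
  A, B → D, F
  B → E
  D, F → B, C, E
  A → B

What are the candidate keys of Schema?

{A}, {D, F}

{A}⁺ = {A, B, C, D, E, F} — all of the relation — so {A} is a candidate key.
{D, F}⁺ = {A, B, C, D, E, F} — all of the relation — so {D, F} is a candidate key.
These are minimal and exhaustive — every other superkey contains one of them.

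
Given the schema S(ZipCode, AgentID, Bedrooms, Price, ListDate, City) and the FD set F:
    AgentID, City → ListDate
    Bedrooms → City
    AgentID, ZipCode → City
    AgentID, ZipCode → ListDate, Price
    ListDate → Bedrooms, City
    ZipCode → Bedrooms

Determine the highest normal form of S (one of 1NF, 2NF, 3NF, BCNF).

1NF

Candidate key: {AgentID, ZipCode}. Prime attributes: {AgentID, ZipCode}.
AgentID, City → ListDate: {AgentID, City}⁺ = {AgentID, Bedrooms, City, ListDate}, which is not all of the attributes, so the left side is not a superkey — BCNF is violated.
AgentID, City → ListDate has non-prime {ListDate} on the right and a non-superkey on the left, so 3NF fails.
The proper key subset {ZipCode} of {AgentID, ZipCode} determines non-prime {Bedrooms, City}, so the relation is not even in 2NF.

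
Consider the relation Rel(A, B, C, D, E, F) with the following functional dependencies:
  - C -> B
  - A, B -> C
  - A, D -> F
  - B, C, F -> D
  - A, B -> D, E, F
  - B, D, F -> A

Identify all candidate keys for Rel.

{A, B}, {A, C}, {B, D, F}, {C, F}

{A, B}⁺ = {A, B, C, D, E, F} — all of the relation — so {A, B} is a candidate key.
{A, C}⁺ = {A, B, C, D, E, F} — all of the relation — so {A, C} is a candidate key.
{C, F}⁺ = {A, B, C, D, E, F} — all of the relation — so {C, F} is a candidate key.
{B, D, F}⁺ = {A, B, C, D, E, F} — all of the relation — so {B, D, F} is a candidate key.
No proper subset of any of these is a key, and no other minimal superkey exists.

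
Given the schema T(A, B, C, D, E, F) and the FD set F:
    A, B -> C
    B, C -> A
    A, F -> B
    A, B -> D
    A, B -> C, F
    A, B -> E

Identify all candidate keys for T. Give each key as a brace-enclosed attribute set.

{A, B}⁺ = {A, B, C, D, E, F}, which is every attribute, so {A, B} is a candidate key.
{A, F}⁺ = {A, B, C, D, E, F}, which is every attribute, so {A, F} is a candidate key.
{B, C}⁺ = {A, B, C, D, E, F}, which is every attribute, so {B, C} is a candidate key.
These are minimal and exhaustive — every other superkey contains one of them.

{A, B}, {A, F}, {B, C}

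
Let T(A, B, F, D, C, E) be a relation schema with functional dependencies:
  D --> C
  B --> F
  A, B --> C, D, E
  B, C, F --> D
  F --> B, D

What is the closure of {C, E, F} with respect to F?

{B, C, D, E, F}

Start with {C, E, F}.
F --> B, D applies; add {B, D} → now {B, C, D, E, F}.
No further FD applies.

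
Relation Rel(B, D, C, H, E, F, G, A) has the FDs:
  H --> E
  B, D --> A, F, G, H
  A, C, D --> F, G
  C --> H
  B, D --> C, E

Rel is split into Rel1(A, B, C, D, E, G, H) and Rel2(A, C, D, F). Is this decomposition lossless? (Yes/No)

Rel1 ∩ Rel2 = {A, C, D}; its closure under F is {A, C, D, E, F, G, H}.
Rel2 is contained in that closure, so Rel1 ∩ Rel2 --> Rel2 holds and the join is lossless.

Yes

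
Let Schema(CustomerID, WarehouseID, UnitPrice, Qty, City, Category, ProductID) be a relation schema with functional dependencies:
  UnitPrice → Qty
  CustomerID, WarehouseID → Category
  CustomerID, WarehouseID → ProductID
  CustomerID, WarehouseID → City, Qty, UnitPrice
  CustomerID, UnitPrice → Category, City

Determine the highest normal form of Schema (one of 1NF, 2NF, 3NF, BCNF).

2NF

Candidate key: {CustomerID, WarehouseID}. Prime attributes: {CustomerID, WarehouseID}.
UnitPrice → Qty: {UnitPrice}⁺ = {Qty, UnitPrice}, which is not all of the attributes, so the left side is not a superkey — BCNF is violated.
Because {Qty} is non-prime and the left side of UnitPrice → Qty is not a superkey, the relation is not in 3NF.
No proper subset of a key has a non-prime attribute in its closure, so there is no partial dependency; 2NF holds.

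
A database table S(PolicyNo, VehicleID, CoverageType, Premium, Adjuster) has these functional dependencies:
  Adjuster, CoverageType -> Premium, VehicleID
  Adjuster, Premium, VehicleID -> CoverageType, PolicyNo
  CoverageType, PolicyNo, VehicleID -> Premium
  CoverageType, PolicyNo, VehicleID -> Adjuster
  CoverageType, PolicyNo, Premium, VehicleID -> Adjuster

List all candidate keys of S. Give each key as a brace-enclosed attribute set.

{Adjuster, CoverageType}, {Adjuster, Premium, VehicleID}, {CoverageType, PolicyNo, VehicleID}

{Adjuster, CoverageType}⁺ = {Adjuster, CoverageType, PolicyNo, Premium, VehicleID}, which is every attribute, so {Adjuster, CoverageType} is a candidate key.
{Adjuster, Premium, VehicleID}⁺ = {Adjuster, CoverageType, PolicyNo, Premium, VehicleID}, which is every attribute, so {Adjuster, Premium, VehicleID} is a candidate key.
{CoverageType, PolicyNo, VehicleID}⁺ = {Adjuster, CoverageType, PolicyNo, Premium, VehicleID}, which is every attribute, so {CoverageType, PolicyNo, VehicleID} is a candidate key.
No proper subset of any of these is a key, and no other minimal superkey exists.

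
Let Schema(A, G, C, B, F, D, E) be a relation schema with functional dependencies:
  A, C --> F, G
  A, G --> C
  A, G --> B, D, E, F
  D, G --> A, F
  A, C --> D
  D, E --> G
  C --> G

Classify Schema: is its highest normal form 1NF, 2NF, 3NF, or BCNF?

3NF

Candidate keys: {A, C}, {A, G}, {C, D}, {D, E}, {D, G}. Prime attributes: {A, C, D, E, G}.
For C --> G we have {C}⁺ = {C, G}; {C} is not a superkey, so BCNF fails.
Its right-hand attributes {G} are all prime, as are those of every other non-superkey FD — the relation is in 3NF.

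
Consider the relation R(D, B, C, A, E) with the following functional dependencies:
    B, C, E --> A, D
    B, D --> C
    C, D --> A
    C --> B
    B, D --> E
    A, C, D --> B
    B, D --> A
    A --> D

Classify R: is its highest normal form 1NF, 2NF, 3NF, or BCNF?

Candidate keys: {A, B}, {A, C}, {B, D}, {C, D}, {C, E}. Prime attributes: {A, B, C, D, E}.
C --> B: {C}⁺ = {B, C}, which is not all of the attributes, so the left side is not a superkey — BCNF is violated.
Its right-hand attributes {B} are all prime, as are those of every other non-superkey FD — the relation is in 3NF.

3NF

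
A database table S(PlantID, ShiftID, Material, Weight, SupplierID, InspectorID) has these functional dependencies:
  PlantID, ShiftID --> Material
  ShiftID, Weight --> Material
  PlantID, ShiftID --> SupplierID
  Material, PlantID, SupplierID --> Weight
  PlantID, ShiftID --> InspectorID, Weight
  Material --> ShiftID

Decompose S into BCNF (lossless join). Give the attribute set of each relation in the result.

Candidate keys of the original relation: {Material, PlantID}, {PlantID, ShiftID}.
{InspectorID, Material, PlantID, ShiftID, SupplierID, Weight}: {ShiftID, Weight} determines {Material, ShiftID, Weight} here but is not a superkey — split on ShiftID, Weight --> Material, giving {Material, ShiftID, Weight} and {InspectorID, PlantID, ShiftID, SupplierID, Weight}.
{Material, ShiftID, Weight}: {Material} determines {Material, ShiftID} here but is not a superkey — split on Material --> ShiftID, giving {Material, ShiftID} and {Material, Weight}.
{Material, ShiftID} has no BCNF violation.
{Material, Weight} has no BCNF violation.
{InspectorID, PlantID, ShiftID, SupplierID, Weight} has no BCNF violation.

{InspectorID, PlantID, ShiftID, SupplierID, Weight}; {Material, ShiftID}; {Material, Weight}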